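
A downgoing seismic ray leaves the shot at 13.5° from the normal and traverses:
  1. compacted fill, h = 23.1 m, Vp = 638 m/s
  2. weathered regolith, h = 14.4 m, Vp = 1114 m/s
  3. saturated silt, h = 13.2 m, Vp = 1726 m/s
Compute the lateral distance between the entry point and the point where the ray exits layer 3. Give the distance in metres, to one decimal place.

Apply Snell's law at each interface; in layer i the horizontal offset is hᵢ·tan θᵢ.
Layer 1: θ = 13.50°; offset = 23.1·tan 13.50° = 5.546 m.
Layer 2: sin θ = 1114·sin 13.5°/638 = 0.4076, θ = 24.06°; offset = 14.4·tan 24.06° = 6.428 m.
Layer 3: sin θ = 1726·sin 13.5°/638 = 0.6315, θ = 39.16°; offset = 13.2·tan 39.16° = 10.752 m.
Summing the layer offsets gives 22.726 m.

22.7 m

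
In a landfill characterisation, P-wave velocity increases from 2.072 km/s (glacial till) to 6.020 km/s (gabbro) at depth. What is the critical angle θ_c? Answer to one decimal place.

20.1°

At critical incidence the refracted ray runs along the interface (θ₂ = 90°), so sin θ_c = V₁/V₂.
θ_c = arcsin(2.072/6.020) = arcsin 0.3442 = 20.13°.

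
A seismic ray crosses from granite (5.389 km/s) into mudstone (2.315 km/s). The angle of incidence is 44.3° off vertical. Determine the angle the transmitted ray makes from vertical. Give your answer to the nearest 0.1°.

17.5°

Snell's law: sin θ₂ = (V₂/V₁)·sin θ₁ = (2.315/5.389)·sin 44.3° = 0.3000.
θ₂ = sin⁻¹(0.3000) = 17.46° (from vertical).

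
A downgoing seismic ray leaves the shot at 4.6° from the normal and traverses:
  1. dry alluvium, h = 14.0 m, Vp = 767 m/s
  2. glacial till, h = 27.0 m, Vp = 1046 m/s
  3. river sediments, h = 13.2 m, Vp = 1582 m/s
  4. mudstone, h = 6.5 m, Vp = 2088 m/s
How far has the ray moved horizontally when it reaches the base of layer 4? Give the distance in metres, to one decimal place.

Ray parameter p = sin 4.6° / 767 m/s = 1.0456e-04 s/m.
Layer 1: θ = 4.60°; offset = 14.0·tan 4.60° = 1.126 m.
Layer 2: sin θ = p·1046 = 0.1094 → θ = 6.28°; offset = 27.0·tan 6.28° = 2.971 m.
Layer 3: sin θ = p·1582 = 0.1654 → θ = 9.52°; offset = 13.2·tan 9.52° = 2.214 m.
Layer 4: sin θ = p·2088 = 0.2183 → θ = 12.61°; offset = 6.5·tan 12.61° = 1.454 m.
Summing the layer offsets gives 7.765 m.

7.8 m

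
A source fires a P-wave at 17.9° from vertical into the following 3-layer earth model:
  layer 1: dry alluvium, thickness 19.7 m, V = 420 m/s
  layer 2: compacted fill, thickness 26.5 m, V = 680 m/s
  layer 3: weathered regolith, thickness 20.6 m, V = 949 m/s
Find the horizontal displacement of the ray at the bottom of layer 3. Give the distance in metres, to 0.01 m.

41.45 m

p = sin θ₁/V₁ = sin 17.9°/420 = 7.3180e-04 s/m is conserved through the stack.
Layer 1: θ = 17.90°; offset = 19.7·tan 17.90° = 6.3629 m.
Layer 2: sin θ = p·680 = 0.4976 → θ = 29.84°; offset = 26.5·tan 29.84° = 15.2031 m.
Layer 3: sin θ = p·949 = 0.6945 → θ = 43.99°; offset = 20.6·tan 43.99° = 19.8833 m.
Summing the layer offsets gives 41.4493 m.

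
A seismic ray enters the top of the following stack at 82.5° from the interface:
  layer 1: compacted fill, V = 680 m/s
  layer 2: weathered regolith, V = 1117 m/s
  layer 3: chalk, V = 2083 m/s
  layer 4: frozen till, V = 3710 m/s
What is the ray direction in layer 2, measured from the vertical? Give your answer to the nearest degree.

From the normal: θ₁ = 90° − 82.5° = 7.5°.
Ray parameter p = sin 7.5° / 680 = 1.9195e-04 s/m.
sin θ_2 = p·V_2 = 1.9195e-04 × 1117 = 0.2144.
θ_2 = 12.38° from the vertical.

12°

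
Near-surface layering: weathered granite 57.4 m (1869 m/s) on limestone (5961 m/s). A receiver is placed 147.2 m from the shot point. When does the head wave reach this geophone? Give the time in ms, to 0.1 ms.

83.0 ms

t = x/V₂ + 2h·√(V₂²−V₁²)/(V₁V₂).
√(V₂²−V₁²) = √(5961²−1869²) = 5660.4 m/s; delay term = 2·57.4·5660.4/(1869·5961) = 0.05833 s.
t = 147.2/5961 + 0.05833 = 0.08302 s.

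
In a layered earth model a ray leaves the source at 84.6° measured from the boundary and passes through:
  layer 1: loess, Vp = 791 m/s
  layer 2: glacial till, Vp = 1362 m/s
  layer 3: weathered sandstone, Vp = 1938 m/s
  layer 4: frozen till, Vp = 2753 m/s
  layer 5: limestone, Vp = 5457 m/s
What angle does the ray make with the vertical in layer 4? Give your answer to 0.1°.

From the normal: θ₁ = 90° − 84.6° = 5.4°.
Snell's law across each interface conserves sin θ / V, so sin θ_4 = V_4·sin θ₁/V₁.
sin θ_4 = 2753 × sin 5.4° / 791 = 0.3275.
θ_4 = arcsin 0.3275 = 19.12°.

19.1°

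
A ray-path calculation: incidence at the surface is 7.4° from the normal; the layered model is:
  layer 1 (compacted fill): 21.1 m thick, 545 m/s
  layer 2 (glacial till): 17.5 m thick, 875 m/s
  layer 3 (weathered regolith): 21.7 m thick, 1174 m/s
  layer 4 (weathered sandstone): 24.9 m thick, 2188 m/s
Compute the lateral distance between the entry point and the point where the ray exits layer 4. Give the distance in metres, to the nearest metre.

28 m

p = sin θ₁/V₁ = sin 7.4°/545 = 2.3632e-04 s/m is conserved through the stack.
Layer 1: θ = 7.40°; offset = 21.1·tan 7.40° = 2.740 m.
Layer 2: sin θ = p·875 = 0.2068 → θ = 11.93°; offset = 17.5·tan 11.93° = 3.699 m.
Layer 3: sin θ = p·1174 = 0.2774 → θ = 16.11°; offset = 21.7·tan 16.11° = 6.267 m.
Layer 4: sin θ = p·2188 = 0.5171 → θ = 31.14°; offset = 24.9·tan 31.14° = 15.042 m.
Summing the layer offsets gives 27.748 m.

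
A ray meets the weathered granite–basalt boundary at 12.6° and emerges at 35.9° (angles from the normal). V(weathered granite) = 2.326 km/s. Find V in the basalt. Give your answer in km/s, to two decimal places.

Snell's law: sin 12.6°/V₁ = sin 35.9°/V₂.
V₂ = V₁·sin 35.9°/sin 12.6° = 2.326 × 2.6880 = 6.25 km/s.

6.25 km/s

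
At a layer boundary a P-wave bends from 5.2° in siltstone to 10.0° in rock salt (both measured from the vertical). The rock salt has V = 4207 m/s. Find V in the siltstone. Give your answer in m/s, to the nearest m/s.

sin 5.2° = 0.0906; sin 10.0° = 0.1736.
V₁ = V₂·(sin θ₁/sin θ₂) = 4207·(0.0906/0.1736) = 2195.77 m/s.

2196 m/s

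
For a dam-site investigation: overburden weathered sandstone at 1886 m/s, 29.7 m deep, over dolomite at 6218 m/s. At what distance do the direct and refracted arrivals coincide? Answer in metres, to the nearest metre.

81 m

θ_c = arcsin(1886/6218) = 17.66°, so cos θ_c = 0.9529 and tᵢ = 2h cos θ_c/V₁ = 0.0300 s.
At crossover x/V₁ = x/V₂ + tᵢ ⇒ x = tᵢ/(1/V₁ − 1/V₂) = 0.03001/(5.3022e-04 − 1.6082e-04) = 81.24 m.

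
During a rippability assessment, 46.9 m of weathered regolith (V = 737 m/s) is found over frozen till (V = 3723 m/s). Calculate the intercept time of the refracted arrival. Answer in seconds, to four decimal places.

tᵢ = 2h·√(V₂²−V₁²)/(V₁V₂).
√(V₂²−V₁²) = √(3723²−737²) = 3649.3 m/s.
tᵢ = 2·46.9·3649.3/(737·3723) = 0.12475 s.

0.1248 s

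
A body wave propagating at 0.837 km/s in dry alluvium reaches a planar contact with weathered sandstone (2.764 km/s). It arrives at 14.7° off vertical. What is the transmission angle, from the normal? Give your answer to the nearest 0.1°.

sin θ₁/V₁ = sin θ₂/V₂ ⇒ sin θ₂ = 2.764·sin 14.7°/0.837 = 2.764·0.2538/0.837 = 0.8380.
θ₂ = sin⁻¹(0.8380) = 56.93° (from vertical).

56.9°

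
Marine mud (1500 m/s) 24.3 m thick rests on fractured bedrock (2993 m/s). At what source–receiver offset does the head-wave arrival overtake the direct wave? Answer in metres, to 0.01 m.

x_cross = 2h·√((V₂+V₁)/(V₂−V₁)).
(V₂+V₁)/(V₂−V₁) = (2993+1500)/(2993−1500) = 3.0094; √ = 1.7348.
x_cross = 2·24.3·1.7348 = 84.31 m.

84.31 m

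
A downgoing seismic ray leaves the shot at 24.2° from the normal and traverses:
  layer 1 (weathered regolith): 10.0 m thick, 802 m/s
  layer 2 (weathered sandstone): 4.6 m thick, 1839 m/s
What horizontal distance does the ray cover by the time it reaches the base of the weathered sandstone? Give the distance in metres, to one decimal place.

Apply Snell's law at each interface; in layer i the horizontal offset is hᵢ·tan θᵢ.
Layer 1: θ = 24.20°; offset = 10.0·tan 24.20° = 4.494 m.
Layer 2: sin θ = 1839·sin 24.2°/802 = 0.9400, θ = 70.04°; offset = 4.6·tan 70.04° = 12.669 m.
Total horizontal offset = 17.163 m.

17.2 m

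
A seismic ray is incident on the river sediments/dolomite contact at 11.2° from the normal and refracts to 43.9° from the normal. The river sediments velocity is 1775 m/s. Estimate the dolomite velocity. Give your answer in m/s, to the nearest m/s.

Snell's law: sin 11.2°/V₁ = sin 43.9°/V₂.
V₂ = V₁·sin 43.9°/sin 11.2° = 1775 × 3.5699 = 6336.61 m/s.

6337 m/s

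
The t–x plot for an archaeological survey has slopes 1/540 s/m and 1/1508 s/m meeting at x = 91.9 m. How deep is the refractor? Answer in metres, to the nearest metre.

h = (x_cross/2)·√((V₂−V₁)/(V₂+V₁)).
(V₂−V₁)/(V₂+V₁) = (1508−540)/(1508+540) = 0.4727; √ = 0.6875.
h = (91.9/2)·0.6875 = 31.59 m.

32 m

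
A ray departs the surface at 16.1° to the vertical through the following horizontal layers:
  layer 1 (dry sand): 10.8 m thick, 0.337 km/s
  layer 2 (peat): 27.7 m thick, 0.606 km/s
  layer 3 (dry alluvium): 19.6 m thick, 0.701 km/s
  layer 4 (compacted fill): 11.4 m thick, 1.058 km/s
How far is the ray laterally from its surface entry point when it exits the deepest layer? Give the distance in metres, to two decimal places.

p = sin θ₁/V₁ = sin 16.1°/0.337 = 8.2289e-01 s/km is conserved through the stack.
Layer 1: θ = 16.10°; offset = 10.8·tan 16.10° = 3.1173 m.
Layer 2: sin θ = p·0.606 = 0.4987 → θ = 29.91°; offset = 27.7·tan 29.91° = 15.9361 m.
Layer 3: sin θ = p·0.701 = 0.5768 → θ = 35.23°; offset = 19.6·tan 35.23° = 13.8412 m.
Layer 4: sin θ = p·1.058 = 0.8706 → θ = 60.53°; offset = 11.4·tan 60.53° = 20.1747 m.
Total horizontal offset = 53.0692 m.

53.07 m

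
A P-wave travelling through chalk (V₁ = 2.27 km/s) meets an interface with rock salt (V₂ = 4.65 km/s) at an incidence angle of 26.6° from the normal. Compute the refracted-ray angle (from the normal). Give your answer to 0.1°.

Snell's law: sin θ₂ = (V₂/V₁)·sin θ₁ = (4.65/2.27)·sin 26.6° = 0.9172.
θ₂ = arcsin 0.9172 = 66.52° from the normal.

66.5°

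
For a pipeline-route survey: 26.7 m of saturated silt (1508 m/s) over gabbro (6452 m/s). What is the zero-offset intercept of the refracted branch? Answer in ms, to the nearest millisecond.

tᵢ = 2h·√(V₂²−V₁²)/(V₁V₂).
√(V₂²−V₁²) = √(6452²−1508²) = 6273.3 m/s.
tᵢ = 2·26.7·6273.3/(1508·6452) = 0.03443 s.

34 ms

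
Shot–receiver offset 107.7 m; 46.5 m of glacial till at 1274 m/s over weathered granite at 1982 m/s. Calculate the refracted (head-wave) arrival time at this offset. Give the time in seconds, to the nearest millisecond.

t = x/V₂ + 2h·√(V₂²−V₁²)/(V₁V₂).
√(V₂²−V₁²) = √(1982²−1274²) = 1518.3 m/s; delay term = 2·46.5·1518.3/(1274·1982) = 0.05592 s.
t = 107.7/1982 + 0.05592 = 0.11026 s.

0.110 s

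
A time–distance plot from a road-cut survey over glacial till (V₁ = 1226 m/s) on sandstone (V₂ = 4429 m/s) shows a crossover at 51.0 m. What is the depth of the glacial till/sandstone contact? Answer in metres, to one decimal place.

19.2 m

h = (x_cross/2)·√((V₂−V₁)/(V₂+V₁)).
(V₂−V₁)/(V₂+V₁) = (4429−1226)/(4429+1226) = 0.5664; √ = 0.7526.
h = (51.0/2)·0.7526 = 19.19 m.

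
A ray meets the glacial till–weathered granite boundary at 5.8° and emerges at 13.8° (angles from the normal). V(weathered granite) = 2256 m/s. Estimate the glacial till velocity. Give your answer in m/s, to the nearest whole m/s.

956 m/s

sin 5.8° = 0.1011; sin 13.8° = 0.2385.
V₁ = V₂·(sin θ₁/sin θ₂) = 2256·(0.1011/0.2385) = 955.77 m/s.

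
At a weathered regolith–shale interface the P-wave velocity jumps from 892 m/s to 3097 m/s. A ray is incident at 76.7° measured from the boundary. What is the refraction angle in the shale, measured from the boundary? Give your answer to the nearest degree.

Angle from the normal: 90° − 76.7° = 13.3°.
Snell's law: sin θ₂ = (V₂/V₁)·sin θ₁ = (3097/892)·sin 13.3° = 0.7987.
θ₂ = arcsin 0.7987 = 53.01° from the normal.
From the interface: 90° − 53.01° = 36.99°.

37°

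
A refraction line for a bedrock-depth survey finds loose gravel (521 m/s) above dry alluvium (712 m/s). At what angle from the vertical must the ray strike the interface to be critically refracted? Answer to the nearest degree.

47°

Critical incidence: sin θ_c = V₁/V₂ = 521/712 = 0.7317.
θ_c = arcsin 0.7317 = 47.03°.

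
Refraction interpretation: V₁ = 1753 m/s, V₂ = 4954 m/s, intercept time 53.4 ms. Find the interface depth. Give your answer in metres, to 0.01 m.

50.04 m

h = tᵢ·V₁·V₂ / (2·√(V₂²−V₁²)).
√(V₂²−V₁²) = √(4954² − 1753²) = 4633.5 m/s.
h = 0.0534 s × 1753 × 4954 / (2 × 4633.5) = 50.04 m.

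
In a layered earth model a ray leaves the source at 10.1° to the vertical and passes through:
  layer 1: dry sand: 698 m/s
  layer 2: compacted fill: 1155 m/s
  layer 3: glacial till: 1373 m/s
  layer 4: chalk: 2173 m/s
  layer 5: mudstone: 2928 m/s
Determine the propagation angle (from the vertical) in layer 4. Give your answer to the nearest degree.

33°

Ray parameter p = sin 10.1° / 698 = 2.5124e-04 s/m.
sin θ_4 = p·V_4 = 2.5124e-04 × 2173 = 0.5459.
θ_4 = 33.09° from the vertical.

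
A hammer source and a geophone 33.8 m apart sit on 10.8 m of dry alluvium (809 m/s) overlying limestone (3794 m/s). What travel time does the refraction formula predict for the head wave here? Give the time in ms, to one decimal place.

35.0 ms

t = x/V₂ + 2h·√(V₂²−V₁²)/(V₁V₂).
√(V₂²−V₁²) = √(3794²−809²) = 3706.7 m/s; delay term = 2·10.8·3706.7/(809·3794) = 0.02609 s.
t = 33.8/3794 + 0.02609 = 0.03499 s.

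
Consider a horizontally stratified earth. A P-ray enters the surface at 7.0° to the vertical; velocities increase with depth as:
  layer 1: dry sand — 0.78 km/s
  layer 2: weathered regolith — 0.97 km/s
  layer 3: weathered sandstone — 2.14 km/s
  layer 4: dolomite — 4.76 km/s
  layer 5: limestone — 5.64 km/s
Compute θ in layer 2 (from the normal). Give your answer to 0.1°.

8.7°

Ray parameter p = sin 7.0° / 0.78 = 1.5624e-01 s/km.
sin θ_2 = p·V_2 = 1.5624e-01 × 0.97 = 0.1516.
θ_2 = 8.72° from the vertical.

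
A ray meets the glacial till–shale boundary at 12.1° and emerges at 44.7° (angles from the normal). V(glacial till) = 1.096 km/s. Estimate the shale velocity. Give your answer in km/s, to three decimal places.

3.678 km/s

Snell's law: sin 12.1°/V₁ = sin 44.7°/V₂.
V₂ = V₁·sin 44.7°/sin 12.1° = 1.096 × 3.3556 = 3.678 km/s.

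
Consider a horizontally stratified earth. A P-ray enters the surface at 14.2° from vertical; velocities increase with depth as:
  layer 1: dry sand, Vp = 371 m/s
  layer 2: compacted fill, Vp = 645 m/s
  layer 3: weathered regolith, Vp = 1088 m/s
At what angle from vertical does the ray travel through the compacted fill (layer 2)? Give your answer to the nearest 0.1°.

Ray parameter p = sin 14.2° / 371 = 6.6121e-04 s/m.
sin θ_2 = p·V_2 = 6.6121e-04 × 645 = 0.4265.
θ_2 = arcsin 0.4265 = 25.24°.

25.2°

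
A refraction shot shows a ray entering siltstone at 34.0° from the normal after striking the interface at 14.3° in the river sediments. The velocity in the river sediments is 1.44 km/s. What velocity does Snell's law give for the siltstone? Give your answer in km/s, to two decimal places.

Snell's law: sin 14.3°/V₁ = sin 34.0°/V₂.
V₂ = V₁·sin 34.0°/sin 14.3° = 1.44 × 2.2639 = 3.26 km/s.

3.26 km/s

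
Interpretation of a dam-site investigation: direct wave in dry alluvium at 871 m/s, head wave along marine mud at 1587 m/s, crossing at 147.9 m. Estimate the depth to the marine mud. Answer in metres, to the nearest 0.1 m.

x_cross = 2h·√((V₂+V₁)/(V₂−V₁)) → h = x_cross / (2·√((V₂+V₁)/(V₂−V₁))).
√((V₂+V₁)/(V₂−V₁)) = √((1587+871)/(1587−871)) = 1.8528.
h = 147.9 / (2·1.8528) = 39.91 m.

39.9 m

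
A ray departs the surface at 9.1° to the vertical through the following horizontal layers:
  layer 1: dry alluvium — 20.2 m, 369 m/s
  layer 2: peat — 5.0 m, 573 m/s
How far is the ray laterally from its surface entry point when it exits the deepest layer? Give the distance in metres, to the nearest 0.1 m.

4.5 m

Ray parameter p = sin 9.1° / 369 m/s = 4.2861e-04 s/m.
Layer 1: θ = 9.10°; offset = 20.2·tan 9.10° = 3.236 m.
Layer 2: sin θ = p·573 = 0.2456 → θ = 14.22°; offset = 5.0·tan 14.22° = 1.267 m.
Summing the layer offsets gives 4.502 m.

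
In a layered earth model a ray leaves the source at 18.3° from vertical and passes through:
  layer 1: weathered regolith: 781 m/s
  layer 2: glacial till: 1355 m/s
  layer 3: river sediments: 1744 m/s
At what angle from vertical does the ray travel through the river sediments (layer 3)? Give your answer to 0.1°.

44.5°

Snell's law across each interface conserves sin θ / V, so sin θ_3 = V_3·sin θ₁/V₁.
sin θ_3 = 1744 × sin 18.3° / 781 = 0.7012.
θ_3 = 44.52° from the vertical.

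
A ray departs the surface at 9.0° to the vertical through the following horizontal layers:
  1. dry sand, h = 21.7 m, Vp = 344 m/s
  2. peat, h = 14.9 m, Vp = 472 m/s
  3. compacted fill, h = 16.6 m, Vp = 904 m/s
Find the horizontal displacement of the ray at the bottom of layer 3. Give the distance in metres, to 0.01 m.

Apply Snell's law at each interface; in layer i the horizontal offset is hᵢ·tan θᵢ.
Layer 1: θ = 9.00°; offset = 21.7·tan 9.00° = 3.4369 m.
Layer 2: sin θ = 472·sin 9.0°/344 = 0.2146, θ = 12.39°; offset = 14.9·tan 12.39° = 3.2745 m.
Layer 3: sin θ = 904·sin 9.0°/344 = 0.4111, θ = 24.27°; offset = 16.6·tan 24.27° = 7.4860 m.
Summing the layer offsets gives 14.1974 m.

14.20 m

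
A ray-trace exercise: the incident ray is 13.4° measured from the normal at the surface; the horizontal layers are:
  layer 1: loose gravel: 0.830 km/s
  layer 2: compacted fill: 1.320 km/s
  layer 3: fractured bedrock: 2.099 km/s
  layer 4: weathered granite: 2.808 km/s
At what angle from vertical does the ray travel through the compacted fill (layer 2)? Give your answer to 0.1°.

Snell's law across each interface conserves sin θ / V, so sin θ_2 = V_2·sin θ₁/V₁.
sin θ_2 = 1.320 × sin 13.4° / 0.830 = 0.3686.
θ_2 = arcsin 0.3686 = 21.63°.

21.6°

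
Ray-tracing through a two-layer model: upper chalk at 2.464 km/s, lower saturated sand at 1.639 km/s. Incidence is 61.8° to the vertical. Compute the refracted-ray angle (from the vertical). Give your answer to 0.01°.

sin θ₁/V₁ = sin θ₂/V₂ ⇒ sin θ₂ = 1.639·sin 61.8°/2.464 = 1.639·0.8813/2.464 = 0.5862.
θ₂ = sin⁻¹(0.5862) = 35.89° (from vertical).

35.89°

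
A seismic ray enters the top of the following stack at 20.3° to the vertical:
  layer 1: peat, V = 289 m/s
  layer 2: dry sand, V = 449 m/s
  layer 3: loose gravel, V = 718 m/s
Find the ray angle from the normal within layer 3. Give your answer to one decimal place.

59.5°

Ray parameter p = sin 20.3° / 289 = 1.2005e-03 s/m.
sin θ_3 = p·V_3 = 1.2005e-03 × 718 = 0.8619.
θ_3 = 59.53° from the vertical.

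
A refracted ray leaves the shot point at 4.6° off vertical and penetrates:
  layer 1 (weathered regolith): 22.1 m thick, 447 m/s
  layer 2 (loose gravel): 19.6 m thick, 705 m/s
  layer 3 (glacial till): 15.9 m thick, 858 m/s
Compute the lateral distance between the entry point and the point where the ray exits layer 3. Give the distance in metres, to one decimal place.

6.8 m

Ray parameter p = sin 4.6° / 447 m/s = 1.7942e-04 s/m.
Layer 1: θ = 4.60°; offset = 22.1·tan 4.60° = 1.778 m.
Layer 2: sin θ = p·705 = 0.1265 → θ = 7.27°; offset = 19.6·tan 7.27° = 2.499 m.
Layer 3: sin θ = p·858 = 0.1539 → θ = 8.86°; offset = 15.9·tan 8.86° = 2.477 m.
Total horizontal offset = 6.755 m.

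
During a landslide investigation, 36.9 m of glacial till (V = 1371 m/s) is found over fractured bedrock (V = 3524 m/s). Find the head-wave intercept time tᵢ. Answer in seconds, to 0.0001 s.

0.0496 s

θ_c = arcsin(V₁/V₂) = arcsin(1371/3524) = 22.90°; cos θ_c = 0.9212.
tᵢ = 2h·cos θ_c / V₁ = 2·36.9·0.9212 / 1371 = 0.04959 s.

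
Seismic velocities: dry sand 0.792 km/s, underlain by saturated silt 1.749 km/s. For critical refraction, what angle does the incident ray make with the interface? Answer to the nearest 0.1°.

63.1°

Critical incidence: sin θ_c = V₁/V₂ = 0.792/1.749 = 0.4528.
θ_c = arcsin 0.4528 = 26.93°.
Measured from the interface: 90° − 26.93° = 63.07°.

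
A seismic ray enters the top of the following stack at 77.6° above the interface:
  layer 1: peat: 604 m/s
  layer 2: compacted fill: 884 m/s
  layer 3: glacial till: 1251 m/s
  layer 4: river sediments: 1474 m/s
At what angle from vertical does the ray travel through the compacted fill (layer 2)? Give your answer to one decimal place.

18.3°

From the normal: θ₁ = 90° − 77.6° = 12.4°.
Ray parameter p = sin 12.4° / 604 = 3.5552e-04 s/m.
sin θ_2 = p·V_2 = 3.5552e-04 × 884 = 0.3143.
θ_2 = 18.32° from the vertical.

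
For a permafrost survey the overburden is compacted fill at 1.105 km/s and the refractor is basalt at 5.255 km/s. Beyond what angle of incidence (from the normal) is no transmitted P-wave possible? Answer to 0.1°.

12.1°

Critical incidence: sin θ_c = V₁/V₂ = 1.105/5.255 = 0.2103.
θ_c = arcsin 0.2103 = 12.14°.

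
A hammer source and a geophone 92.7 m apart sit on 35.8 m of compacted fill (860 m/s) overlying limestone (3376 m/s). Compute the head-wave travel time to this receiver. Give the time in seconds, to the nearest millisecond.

θ_c = arcsin(V₁/V₂) = arcsin(860/3376) = 14.76°, cos θ_c = 0.9670.
Intercept time tᵢ = 2h cos θ_c / V₁ = 2·35.8·0.9670/860 = 0.08051 s.
t = x/V₂ + tᵢ = 92.7/3376 + 0.08051 = 0.10797 s.

0.108 s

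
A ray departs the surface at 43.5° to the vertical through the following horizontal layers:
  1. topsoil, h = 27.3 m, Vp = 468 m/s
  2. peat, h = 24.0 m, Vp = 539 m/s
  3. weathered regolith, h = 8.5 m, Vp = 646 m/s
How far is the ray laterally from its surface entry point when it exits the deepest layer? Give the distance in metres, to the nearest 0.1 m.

Apply Snell's law at each interface; in layer i the horizontal offset is hᵢ·tan θᵢ.
Layer 1: θ = 43.50°; offset = 27.3·tan 43.50° = 25.907 m.
Layer 2: sin θ = 539·sin 43.5°/468 = 0.7928, θ = 52.45°; offset = 24.0·tan 52.45° = 31.217 m.
Layer 3: sin θ = 646·sin 43.5°/468 = 0.9502, θ = 71.84°; offset = 8.5·tan 71.84° = 25.907 m.
Total horizontal offset = 83.031 m.

83.0 m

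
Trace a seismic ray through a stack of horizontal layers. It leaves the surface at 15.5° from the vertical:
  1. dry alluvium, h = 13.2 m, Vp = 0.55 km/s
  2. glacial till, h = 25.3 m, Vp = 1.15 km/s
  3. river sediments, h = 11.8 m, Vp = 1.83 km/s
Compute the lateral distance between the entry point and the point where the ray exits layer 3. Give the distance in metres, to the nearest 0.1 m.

43.6 m

Apply Snell's law at each interface; in layer i the horizontal offset is hᵢ·tan θᵢ.
Layer 1: θ = 15.50°; offset = 13.2·tan 15.50° = 3.661 m.
Layer 2: sin θ = 1.15·sin 15.5°/0.55 = 0.5588, θ = 33.97°; offset = 25.3·tan 33.97° = 17.046 m.
Layer 3: sin θ = 1.83·sin 15.5°/0.55 = 0.8892, θ = 62.77°; offset = 11.8·tan 62.77° = 22.931 m.
Summing the layer offsets gives 43.638 m.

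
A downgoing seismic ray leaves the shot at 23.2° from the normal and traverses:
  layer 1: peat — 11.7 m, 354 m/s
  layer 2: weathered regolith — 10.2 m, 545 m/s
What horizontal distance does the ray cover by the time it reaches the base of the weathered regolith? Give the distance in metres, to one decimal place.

Ray parameter p = sin 23.2° / 354 m/s = 1.1128e-03 s/m.
Layer 1: θ = 23.20°; offset = 11.7·tan 23.20° = 5.015 m.
Layer 2: sin θ = p·545 = 0.6065 → θ = 37.34°; offset = 10.2·tan 37.34° = 7.781 m.
Total horizontal offset = 12.795 m.

12.8 m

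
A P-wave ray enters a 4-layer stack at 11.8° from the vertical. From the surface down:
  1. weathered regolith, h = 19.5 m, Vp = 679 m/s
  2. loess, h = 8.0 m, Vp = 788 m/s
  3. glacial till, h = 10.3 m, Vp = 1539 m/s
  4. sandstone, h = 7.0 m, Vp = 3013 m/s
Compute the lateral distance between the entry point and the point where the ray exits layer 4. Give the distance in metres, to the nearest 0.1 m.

Ray parameter p = sin 11.8° / 679 m/s = 3.0117e-04 s/m.
Layer 1: θ = 11.80°; offset = 19.5·tan 11.80° = 4.074 m.
Layer 2: sin θ = p·788 = 0.2373 → θ = 13.73°; offset = 8.0·tan 13.73° = 1.954 m.
Layer 3: sin θ = p·1539 = 0.4635 → θ = 27.61°; offset = 10.3·tan 27.61° = 5.388 m.
Layer 4: sin θ = p·3013 = 0.9074 → θ = 65.15°; offset = 7.0·tan 65.15° = 15.117 m.
Total horizontal offset = 26.533 m.

26.5 m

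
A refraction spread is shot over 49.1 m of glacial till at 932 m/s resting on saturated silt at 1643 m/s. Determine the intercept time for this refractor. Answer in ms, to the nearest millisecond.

θ_c = arcsin(V₁/V₂) = arcsin(932/1643) = 34.56°; cos θ_c = 0.8235.
tᵢ = 2h·cos θ_c / V₁ = 2·49.1·0.8235 / 932 = 0.08677 s.

87 ms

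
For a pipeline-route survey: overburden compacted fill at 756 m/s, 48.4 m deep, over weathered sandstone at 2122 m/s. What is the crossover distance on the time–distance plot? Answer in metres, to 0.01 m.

140.51 m

x_cross = 2h·√((V₂+V₁)/(V₂−V₁)).
(V₂+V₁)/(V₂−V₁) = (2122+756)/(2122−756) = 2.1069; √ = 1.4515.
x_cross = 2·48.4·1.4515 = 140.51 m.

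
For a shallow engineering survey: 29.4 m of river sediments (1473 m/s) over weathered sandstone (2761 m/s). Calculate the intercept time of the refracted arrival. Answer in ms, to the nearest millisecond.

tᵢ = 2h·√(V₂²−V₁²)/(V₁V₂).
√(V₂²−V₁²) = √(2761²−1473²) = 2335.2 m/s.
tᵢ = 2·29.4·2335.2/(1473·2761) = 0.03376 s.

34 ms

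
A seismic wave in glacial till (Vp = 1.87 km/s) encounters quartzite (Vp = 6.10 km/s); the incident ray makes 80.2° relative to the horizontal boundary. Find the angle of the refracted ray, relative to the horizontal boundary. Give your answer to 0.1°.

56.3°

Angle from the normal: 90° − 80.2° = 9.8°.
sin θ₁/V₁ = sin θ₂/V₂ ⇒ sin θ₂ = 6.10·sin 9.8°/1.87 = 6.10·0.1702/1.87 = 0.5552.
θ₂ = sin⁻¹(0.5552) = 33.73° (from vertical).
From the interface: 90° − 33.73° = 56.27°.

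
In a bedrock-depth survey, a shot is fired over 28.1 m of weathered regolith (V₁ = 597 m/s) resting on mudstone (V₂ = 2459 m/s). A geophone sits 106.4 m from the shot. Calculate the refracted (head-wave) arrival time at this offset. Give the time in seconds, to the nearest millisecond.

θ_c = arcsin(V₁/V₂) = arcsin(597/2459) = 14.05°, cos θ_c = 0.9701.
Intercept time tᵢ = 2h cos θ_c / V₁ = 2·28.1·0.9701/597 = 0.09132 s.
t = x/V₂ + tᵢ = 106.4/2459 + 0.09132 = 0.13459 s.

0.135 s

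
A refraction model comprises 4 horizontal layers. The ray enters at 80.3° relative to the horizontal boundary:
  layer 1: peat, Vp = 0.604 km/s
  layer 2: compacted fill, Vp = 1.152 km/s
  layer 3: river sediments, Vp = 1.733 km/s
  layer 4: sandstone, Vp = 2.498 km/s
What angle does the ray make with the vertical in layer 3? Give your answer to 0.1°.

28.9°

From the normal: θ₁ = 90° − 80.3° = 9.7°.
Ray parameter p = sin 9.7° / 0.604 = 2.7896e-01 s/km.
sin θ_3 = p·V_3 = 2.7896e-01 × 1.733 = 0.4834.
θ_3 = arcsin 0.4834 = 28.91°.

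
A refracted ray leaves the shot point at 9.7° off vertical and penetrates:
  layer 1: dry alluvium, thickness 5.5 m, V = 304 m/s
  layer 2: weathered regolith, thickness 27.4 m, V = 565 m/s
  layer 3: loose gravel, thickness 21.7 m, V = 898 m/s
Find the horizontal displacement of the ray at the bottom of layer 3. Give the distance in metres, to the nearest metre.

22 m

Ray parameter p = sin 9.7° / 304 m/s = 5.5424e-04 s/m.
Layer 1: θ = 9.70°; offset = 5.5·tan 9.70° = 0.940 m.
Layer 2: sin θ = p·565 = 0.3131 → θ = 18.25°; offset = 27.4·tan 18.25° = 9.035 m.
Layer 3: sin θ = p·898 = 0.4977 → θ = 29.85°; offset = 21.7·tan 29.85° = 12.452 m.
Total horizontal offset = 22.427 m.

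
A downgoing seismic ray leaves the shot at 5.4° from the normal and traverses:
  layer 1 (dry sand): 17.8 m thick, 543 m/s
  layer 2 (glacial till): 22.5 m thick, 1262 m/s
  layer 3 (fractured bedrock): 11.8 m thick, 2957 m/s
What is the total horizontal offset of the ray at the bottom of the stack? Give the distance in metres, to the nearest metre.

14 m

Apply Snell's law at each interface; in layer i the horizontal offset is hᵢ·tan θᵢ.
Layer 1: θ = 5.40°; offset = 17.8·tan 5.40° = 1.683 m.
Layer 2: sin θ = 1262·sin 5.4°/543 = 0.2187, θ = 12.63°; offset = 22.5·tan 12.63° = 5.043 m.
Layer 3: sin θ = 2957·sin 5.4°/543 = 0.5125, θ = 30.83°; offset = 11.8·tan 30.83° = 7.042 m.
Total horizontal offset = 13.768 m.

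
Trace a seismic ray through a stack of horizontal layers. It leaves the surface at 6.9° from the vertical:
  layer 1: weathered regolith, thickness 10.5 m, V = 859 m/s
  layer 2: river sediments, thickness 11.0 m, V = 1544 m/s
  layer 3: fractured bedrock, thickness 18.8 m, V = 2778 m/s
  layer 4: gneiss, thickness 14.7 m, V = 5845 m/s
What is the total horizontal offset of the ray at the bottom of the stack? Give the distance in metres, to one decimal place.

Ray parameter p = sin 6.9° / 859 m/s = 1.3986e-04 s/m.
Layer 1: θ = 6.90°; offset = 10.5·tan 6.90° = 1.271 m.
Layer 2: sin θ = p·1544 = 0.2159 → θ = 12.47°; offset = 11.0·tan 12.47° = 2.433 m.
Layer 3: sin θ = p·2778 = 0.3885 → θ = 22.86°; offset = 18.8·tan 22.86° = 7.927 m.
Layer 4: sin θ = p·5845 = 0.8175 → θ = 54.83°; offset = 14.7·tan 54.83° = 20.863 m.
Σ offsets = 32.493 m.

32.5 m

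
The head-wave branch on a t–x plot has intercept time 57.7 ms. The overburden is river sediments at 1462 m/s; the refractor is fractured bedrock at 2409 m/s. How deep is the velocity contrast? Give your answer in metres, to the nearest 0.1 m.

θ_c = arcsin(1462/2409) = 37.37°; cos θ_c = 0.7948.
tᵢ = 2h cos θ_c/V₁ ⇒ h = tᵢ·V₁/(2 cos θ_c) = 0.0577·1462/(2·0.7948) = 53.07 m.

53.1 m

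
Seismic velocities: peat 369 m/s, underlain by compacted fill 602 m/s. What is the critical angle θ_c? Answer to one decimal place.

Critical incidence: sin θ_c = V₁/V₂ = 369/602 = 0.6130.
θ_c = arcsin 0.6130 = 37.80°.

37.8°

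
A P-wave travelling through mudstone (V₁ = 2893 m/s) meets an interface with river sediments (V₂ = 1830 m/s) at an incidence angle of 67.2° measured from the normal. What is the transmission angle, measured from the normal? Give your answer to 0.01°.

35.67°

Snell's law: sin θ₂ = (V₂/V₁)·sin θ₁ = (1830/2893)·sin 67.2° = 0.5831.
θ₂ = sin⁻¹(0.5831) = 35.67° (from vertical).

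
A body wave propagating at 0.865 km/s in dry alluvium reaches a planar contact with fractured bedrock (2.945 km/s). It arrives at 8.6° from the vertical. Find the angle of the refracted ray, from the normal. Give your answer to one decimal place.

sin θ₁/V₁ = sin θ₂/V₂ ⇒ sin θ₂ = 2.945·sin 8.6°/0.865 = 2.945·0.1495/0.865 = 0.5091.
θ₂ = sin⁻¹(0.5091) = 30.60° (from vertical).

30.6°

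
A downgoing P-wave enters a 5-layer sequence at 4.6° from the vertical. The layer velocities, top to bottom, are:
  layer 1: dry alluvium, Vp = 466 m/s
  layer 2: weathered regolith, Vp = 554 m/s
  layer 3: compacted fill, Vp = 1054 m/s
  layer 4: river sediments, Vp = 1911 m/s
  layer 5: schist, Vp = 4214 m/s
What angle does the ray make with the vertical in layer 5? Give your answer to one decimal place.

46.5°

Ray parameter p = sin 4.6° / 466 = 1.7210e-04 s/m.
sin θ_5 = p·V_5 = 1.7210e-04 × 4214 = 0.7252.
θ_5 = 46.49° from the vertical.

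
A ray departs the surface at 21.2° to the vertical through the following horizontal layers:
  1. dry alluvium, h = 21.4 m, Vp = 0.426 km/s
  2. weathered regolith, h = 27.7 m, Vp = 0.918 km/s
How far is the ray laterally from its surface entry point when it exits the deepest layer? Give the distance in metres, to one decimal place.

Apply Snell's law at each interface; in layer i the horizontal offset is hᵢ·tan θᵢ.
Layer 1: θ = 21.20°; offset = 21.4·tan 21.20° = 8.301 m.
Layer 2: sin θ = 0.918·sin 21.2°/0.426 = 0.7793, θ = 51.19°; offset = 27.7·tan 51.19° = 34.445 m.
Total horizontal offset = 42.745 m.

42.7 m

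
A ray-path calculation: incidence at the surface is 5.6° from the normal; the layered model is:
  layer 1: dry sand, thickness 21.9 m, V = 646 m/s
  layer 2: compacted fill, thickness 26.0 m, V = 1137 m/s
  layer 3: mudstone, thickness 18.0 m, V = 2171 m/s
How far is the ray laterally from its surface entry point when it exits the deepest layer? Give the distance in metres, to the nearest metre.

p = sin θ₁/V₁ = sin 5.6°/646 = 1.5106e-04 s/m is conserved through the stack.
Layer 1: θ = 5.60°; offset = 21.9·tan 5.60° = 2.147 m.
Layer 2: sin θ = p·1137 = 0.1718 → θ = 9.89°; offset = 26.0·tan 9.89° = 4.533 m.
Layer 3: sin θ = p·2171 = 0.3279 → θ = 19.14°; offset = 18.0·tan 19.14° = 6.249 m.
Total horizontal offset = 12.929 m.

13 m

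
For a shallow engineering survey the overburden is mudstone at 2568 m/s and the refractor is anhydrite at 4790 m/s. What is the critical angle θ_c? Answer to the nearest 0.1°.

At critical incidence the refracted ray runs along the interface (θ₂ = 90°), so sin θ_c = V₁/V₂.
θ_c = arcsin(2568/4790) = arcsin 0.5361 = 32.42°.

32.4°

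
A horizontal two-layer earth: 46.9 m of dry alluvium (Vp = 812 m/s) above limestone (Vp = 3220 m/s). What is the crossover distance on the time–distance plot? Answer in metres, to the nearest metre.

x_cross = 2h·√((V₂+V₁)/(V₂−V₁)).
(V₂+V₁)/(V₂−V₁) = (3220+812)/(3220−812) = 1.6744; √ = 1.2940.
x_cross = 2·46.9·1.2940 = 121.38 m.

121 m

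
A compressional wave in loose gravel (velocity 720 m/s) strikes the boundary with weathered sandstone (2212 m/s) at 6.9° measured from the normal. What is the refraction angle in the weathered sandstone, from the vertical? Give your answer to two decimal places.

21.66°

Snell's law: sin θ₂ = (V₂/V₁)·sin θ₁ = (2212/720)·sin 6.9° = 0.3691.
θ₂ = arcsin 0.3691 = 21.66° from the normal.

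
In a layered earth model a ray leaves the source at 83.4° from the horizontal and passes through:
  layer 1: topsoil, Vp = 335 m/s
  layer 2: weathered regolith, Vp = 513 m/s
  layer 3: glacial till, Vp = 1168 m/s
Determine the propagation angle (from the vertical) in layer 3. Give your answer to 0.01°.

23.62°

From the normal: θ₁ = 90° − 83.4° = 6.6°.
Ray parameter p = sin 6.6° / 335 = 3.4310e-04 s/m.
sin θ_3 = p·V_3 = 3.4310e-04 × 1168 = 0.4007.
θ_3 = 23.62° from the vertical.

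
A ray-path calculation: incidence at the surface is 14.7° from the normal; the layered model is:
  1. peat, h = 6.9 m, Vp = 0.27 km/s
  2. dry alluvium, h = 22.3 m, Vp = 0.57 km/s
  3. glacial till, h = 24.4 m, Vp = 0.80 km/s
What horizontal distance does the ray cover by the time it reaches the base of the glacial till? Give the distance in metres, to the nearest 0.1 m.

43.8 m

Apply Snell's law at each interface; in layer i the horizontal offset is hᵢ·tan θᵢ.
Layer 1: θ = 14.70°; offset = 6.9·tan 14.70° = 1.810 m.
Layer 2: sin θ = 0.57·sin 14.7°/0.27 = 0.5357, θ = 32.39°; offset = 22.3·tan 32.39° = 14.148 m.
Layer 3: sin θ = 0.80·sin 14.7°/0.27 = 0.7519, θ = 48.75°; offset = 24.4·tan 48.75° = 27.826 m.
Summing the layer offsets gives 43.784 m.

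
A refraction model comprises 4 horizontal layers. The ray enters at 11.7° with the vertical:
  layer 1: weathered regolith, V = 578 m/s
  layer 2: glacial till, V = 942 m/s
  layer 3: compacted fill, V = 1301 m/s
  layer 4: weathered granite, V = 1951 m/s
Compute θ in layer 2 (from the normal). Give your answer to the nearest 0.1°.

Ray parameter p = sin 11.7° / 578 = 3.5084e-04 s/m.
sin θ_2 = p·V_2 = 3.5084e-04 × 942 = 0.3305.
θ_2 = arcsin 0.3305 = 19.30°.

19.3°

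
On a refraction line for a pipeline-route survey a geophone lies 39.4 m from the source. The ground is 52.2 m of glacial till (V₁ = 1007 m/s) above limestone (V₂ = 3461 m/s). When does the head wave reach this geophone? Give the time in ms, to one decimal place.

110.6 ms

t = x/V₂ + 2h·√(V₂²−V₁²)/(V₁V₂).
√(V₂²−V₁²) = √(3461²−1007²) = 3311.3 m/s; delay term = 2·52.2·3311.3/(1007·3461) = 0.09919 s.
t = 39.4/3461 + 0.09919 = 0.11057 s.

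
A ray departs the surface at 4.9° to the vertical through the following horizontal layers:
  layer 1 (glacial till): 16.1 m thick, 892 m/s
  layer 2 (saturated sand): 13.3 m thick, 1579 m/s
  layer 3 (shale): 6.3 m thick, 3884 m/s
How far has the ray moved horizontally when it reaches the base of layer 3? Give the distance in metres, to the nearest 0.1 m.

5.9 m

p = sin θ₁/V₁ = sin 4.9°/892 = 9.5759e-05 s/m is conserved through the stack.
Layer 1: θ = 4.90°; offset = 16.1·tan 4.90° = 1.380 m.
Layer 2: sin θ = p·1579 = 0.1512 → θ = 8.70°; offset = 13.3·tan 8.70° = 2.034 m.
Layer 3: sin θ = p·3884 = 0.3719 → θ = 21.83°; offset = 6.3·tan 21.83° = 2.524 m.
Total horizontal offset = 5.939 m.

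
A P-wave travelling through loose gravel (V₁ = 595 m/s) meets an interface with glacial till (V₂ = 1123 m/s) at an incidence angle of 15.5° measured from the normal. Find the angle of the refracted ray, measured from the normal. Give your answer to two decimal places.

sin θ₁/V₁ = sin θ₂/V₂ ⇒ sin θ₂ = 1123·sin 15.5°/595 = 1123·0.2672/595 = 0.5044.
θ₂ = sin⁻¹(0.5044) = 30.29° (from vertical).

30.29°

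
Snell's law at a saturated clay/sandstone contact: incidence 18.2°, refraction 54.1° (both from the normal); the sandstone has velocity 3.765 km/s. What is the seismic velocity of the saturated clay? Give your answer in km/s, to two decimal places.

Snell's law: sin 18.2°/V₁ = sin 54.1°/V₂.
V₁ = V₂·sin 18.2°/sin 54.1° = 3.765 × 0.3856 = 1.45 km/s.

1.45 km/s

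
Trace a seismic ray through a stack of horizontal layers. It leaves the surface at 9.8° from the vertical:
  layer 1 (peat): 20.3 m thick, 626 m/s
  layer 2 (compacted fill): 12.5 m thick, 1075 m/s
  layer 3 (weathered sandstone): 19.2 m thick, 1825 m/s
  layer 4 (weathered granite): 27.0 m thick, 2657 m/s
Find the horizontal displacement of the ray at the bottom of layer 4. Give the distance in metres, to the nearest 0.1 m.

Apply Snell's law at each interface; in layer i the horizontal offset is hᵢ·tan θᵢ.
Layer 1: θ = 9.80°; offset = 20.3·tan 9.80° = 3.506 m.
Layer 2: sin θ = 1075·sin 9.8°/626 = 0.2923, θ = 17.00°; offset = 12.5·tan 17.00° = 3.821 m.
Layer 3: sin θ = 1825·sin 9.8°/626 = 0.4962, θ = 29.75°; offset = 19.2·tan 29.75° = 10.974 m.
Layer 4: sin θ = 2657·sin 9.8°/626 = 0.7224, θ = 46.26°; offset = 27.0·tan 46.26° = 28.211 m.
Σ offsets = 46.511 m.

46.5 m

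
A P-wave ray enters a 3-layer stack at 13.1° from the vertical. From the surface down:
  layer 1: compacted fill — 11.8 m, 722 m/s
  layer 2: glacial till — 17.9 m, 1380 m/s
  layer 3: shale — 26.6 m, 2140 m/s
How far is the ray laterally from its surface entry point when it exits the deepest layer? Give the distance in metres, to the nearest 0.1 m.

35.5 m

Ray parameter p = sin 13.1° / 722 m/s = 3.1392e-04 s/m.
Layer 1: θ = 13.10°; offset = 11.8·tan 13.10° = 2.746 m.
Layer 2: sin θ = p·1380 = 0.4332 → θ = 25.67°; offset = 17.9·tan 25.67° = 8.604 m.
Layer 3: sin θ = p·2140 = 0.6718 → θ = 42.21°; offset = 26.6·tan 42.21° = 24.124 m.
Σ offsets = 35.474 m.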